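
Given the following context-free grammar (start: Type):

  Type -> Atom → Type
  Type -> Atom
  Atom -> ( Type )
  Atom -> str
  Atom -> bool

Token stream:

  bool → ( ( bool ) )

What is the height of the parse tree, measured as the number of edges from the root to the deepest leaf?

7

[Type [Atom bool] → [Type [Atom ( [Type [Atom ( [Type [Atom bool]] )]] )]]]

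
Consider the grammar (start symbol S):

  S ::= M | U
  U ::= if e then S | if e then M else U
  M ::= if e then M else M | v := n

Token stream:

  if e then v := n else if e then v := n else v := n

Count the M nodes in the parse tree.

5

[S [M if e then [M v := n] else [M if e then [M v := n] else [M v := n]]]]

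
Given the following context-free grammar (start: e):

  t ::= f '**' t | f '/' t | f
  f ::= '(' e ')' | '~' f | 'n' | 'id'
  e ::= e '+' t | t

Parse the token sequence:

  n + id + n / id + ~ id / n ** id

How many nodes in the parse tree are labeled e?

4

[e [e [e [e [t [f n]]] + [t [f id]]] + [t [f n] / [t [f id]]]] + [t [f ~ [f id]] / [t [f n] ** [t [f id]]]]]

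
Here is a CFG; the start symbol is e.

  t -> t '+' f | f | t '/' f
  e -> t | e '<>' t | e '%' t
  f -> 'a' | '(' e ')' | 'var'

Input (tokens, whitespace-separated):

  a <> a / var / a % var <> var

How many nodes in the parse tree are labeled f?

6

[e [e [e [e [t [f a]]] <> [t [t [t [f a]] / [f var]] / [f a]]] % [t [f var]]] <> [t [f var]]]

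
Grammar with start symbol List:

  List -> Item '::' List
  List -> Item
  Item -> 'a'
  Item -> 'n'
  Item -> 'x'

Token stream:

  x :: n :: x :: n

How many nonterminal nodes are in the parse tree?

[List [Item x] :: [List [Item n] :: [List [Item x] :: [List [Item n]]]]]

8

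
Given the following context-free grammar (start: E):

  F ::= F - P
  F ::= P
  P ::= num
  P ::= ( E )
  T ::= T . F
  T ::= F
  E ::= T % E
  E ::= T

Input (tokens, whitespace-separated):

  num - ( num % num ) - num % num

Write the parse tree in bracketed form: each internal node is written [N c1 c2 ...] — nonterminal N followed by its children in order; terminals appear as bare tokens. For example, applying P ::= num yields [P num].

[E [T [F [F [F [P num]] - [P ( [E [T [F [P num]]] % [E [T [F [P num]]]]] )]] - [P num]]] % [E [T [F [P num]]]]]

E
T % E
F % E
F - P % E
F - P - P % E
P - P - P % E
num - P - P % E
num - ( E ) - P % E
num - ( T % E ) - P % E
num - ( F % E ) - P % E
num - ( P % E ) - P % E
num - ( num % E ) - P % E
num - ( num % T ) - P % E
num - ( num % F ) - P % E
num - ( num % P ) - P % E
num - ( num % num ) - P % E
num - ( num % num ) - num % E
num - ( num % num ) - num % T
num - ( num % num ) - num % F
num - ( num % num ) - num % P
num - ( num % num ) - num % num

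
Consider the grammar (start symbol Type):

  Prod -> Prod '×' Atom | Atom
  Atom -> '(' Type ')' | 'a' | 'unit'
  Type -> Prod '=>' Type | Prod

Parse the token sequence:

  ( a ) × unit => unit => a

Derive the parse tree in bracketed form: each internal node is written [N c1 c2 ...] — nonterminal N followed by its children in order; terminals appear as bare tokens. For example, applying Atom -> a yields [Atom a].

Type
Prod => Type
Prod × Atom => Type
Atom × Atom => Type
( Type ) × Atom => Type
( Prod ) × Atom => Type
( Atom ) × Atom => Type
( a ) × Atom => Type
( a ) × unit => Type
( a ) × unit => Prod => Type
( a ) × unit => Atom => Type
( a ) × unit => unit => Type
( a ) × unit => unit => Prod
( a ) × unit => unit => Atom
( a ) × unit => unit => a

[Type [Prod [Prod [Atom ( [Type [Prod [Atom a]]] )]] × [Atom unit]] => [Type [Prod [Atom unit]] => [Type [Prod [Atom a]]]]]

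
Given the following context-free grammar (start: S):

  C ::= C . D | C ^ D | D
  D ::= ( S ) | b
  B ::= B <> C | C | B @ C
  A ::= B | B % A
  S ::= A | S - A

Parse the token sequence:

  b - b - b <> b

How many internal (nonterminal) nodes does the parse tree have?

18

[S [S [S [A [B [C [D b]]]]] - [A [B [C [D b]]]]] - [A [B [B [C [D b]]] <> [C [D b]]]]]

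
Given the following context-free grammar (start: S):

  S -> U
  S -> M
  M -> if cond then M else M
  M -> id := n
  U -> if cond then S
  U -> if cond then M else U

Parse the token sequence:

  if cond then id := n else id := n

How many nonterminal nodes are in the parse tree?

[S [M if cond then [M id := n] else [M id := n]]]

4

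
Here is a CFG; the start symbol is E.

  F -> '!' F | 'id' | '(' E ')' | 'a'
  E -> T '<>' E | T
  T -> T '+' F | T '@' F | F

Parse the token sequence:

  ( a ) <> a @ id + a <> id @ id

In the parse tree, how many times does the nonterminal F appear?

[E [T [F ( [E [T [F a]]] )]] <> [E [T [T [T [F a]] @ [F id]] + [F a]] <> [E [T [T [F id]] @ [F id]]]]]

7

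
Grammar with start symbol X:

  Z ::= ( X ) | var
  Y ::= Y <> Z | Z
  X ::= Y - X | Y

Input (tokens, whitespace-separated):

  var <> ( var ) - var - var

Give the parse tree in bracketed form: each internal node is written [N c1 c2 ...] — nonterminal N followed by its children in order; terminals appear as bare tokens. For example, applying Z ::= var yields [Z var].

X
Y - X
Y <> Z - X
Z <> Z - X
var <> Z - X
var <> ( X ) - X
var <> ( Y ) - X
var <> ( Z ) - X
var <> ( var ) - X
var <> ( var ) - Y - X
var <> ( var ) - Z - X
var <> ( var ) - var - X
var <> ( var ) - var - Y
var <> ( var ) - var - Z
var <> ( var ) - var - var

[X [Y [Y [Z var]] <> [Z ( [X [Y [Z var]]] )]] - [X [Y [Z var]] - [X [Y [Z var]]]]]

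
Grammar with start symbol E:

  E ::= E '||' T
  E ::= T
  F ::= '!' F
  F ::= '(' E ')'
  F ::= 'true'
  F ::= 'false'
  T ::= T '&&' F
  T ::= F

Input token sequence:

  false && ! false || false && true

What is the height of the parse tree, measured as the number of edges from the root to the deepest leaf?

5

[E [E [T [T [F false]] && [F ! [F false]]]] || [T [T [F false]] && [F true]]]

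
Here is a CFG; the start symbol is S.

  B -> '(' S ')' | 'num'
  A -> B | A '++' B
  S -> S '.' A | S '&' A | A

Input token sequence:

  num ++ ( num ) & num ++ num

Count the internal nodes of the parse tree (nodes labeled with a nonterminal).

[S [S [A [A [B num]] ++ [B ( [S [A [B num]]] )]]] & [A [A [B num]] ++ [B num]]]

13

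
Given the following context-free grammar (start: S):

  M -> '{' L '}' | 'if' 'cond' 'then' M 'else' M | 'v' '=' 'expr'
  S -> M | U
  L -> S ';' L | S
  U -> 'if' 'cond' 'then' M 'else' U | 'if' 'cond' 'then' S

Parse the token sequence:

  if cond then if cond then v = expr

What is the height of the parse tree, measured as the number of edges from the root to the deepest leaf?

[S [U if cond then [S [U if cond then [S [M v = expr]]]]]]

6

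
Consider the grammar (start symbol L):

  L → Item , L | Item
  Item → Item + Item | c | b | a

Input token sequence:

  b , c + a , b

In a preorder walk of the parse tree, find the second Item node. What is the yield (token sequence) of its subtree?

c + a

[L [Item b] , [L [Item [Item c] + [Item a]] , [L [Item b]]]]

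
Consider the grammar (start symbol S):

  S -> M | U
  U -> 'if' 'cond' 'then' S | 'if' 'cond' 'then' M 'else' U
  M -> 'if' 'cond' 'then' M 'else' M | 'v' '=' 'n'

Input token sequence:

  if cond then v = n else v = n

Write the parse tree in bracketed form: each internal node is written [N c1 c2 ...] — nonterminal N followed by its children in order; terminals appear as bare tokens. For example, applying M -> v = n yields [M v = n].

S
M
if cond then M else M
if cond then v = n else M
if cond then v = n else v = n

[S [M if cond then [M v = n] else [M v = n]]]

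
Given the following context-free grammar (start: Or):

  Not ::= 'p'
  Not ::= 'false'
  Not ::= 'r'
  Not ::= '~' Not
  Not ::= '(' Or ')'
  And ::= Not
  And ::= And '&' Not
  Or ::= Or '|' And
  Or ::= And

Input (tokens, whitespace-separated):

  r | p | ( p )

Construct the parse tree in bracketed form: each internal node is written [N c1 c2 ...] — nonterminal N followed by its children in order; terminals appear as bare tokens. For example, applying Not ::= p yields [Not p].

Or
Or | And
Or | And | And
And | And | And
Not | And | And
r | And | And
r | Not | And
r | p | And
r | p | Not
r | p | ( Or )
r | p | ( And )
r | p | ( Not )
r | p | ( p )

[Or [Or [Or [And [Not r]]] | [And [Not p]]] | [And [Not ( [Or [And [Not p]]] )]]]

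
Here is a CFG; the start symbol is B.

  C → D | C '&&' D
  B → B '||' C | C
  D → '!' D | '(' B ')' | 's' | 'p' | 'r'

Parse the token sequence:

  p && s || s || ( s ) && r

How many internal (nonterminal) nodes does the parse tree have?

16

[B [B [B [C [C [D p]] && [D s]]] || [C [D s]]] || [C [C [D ( [B [C [D s]]] )]] && [D r]]]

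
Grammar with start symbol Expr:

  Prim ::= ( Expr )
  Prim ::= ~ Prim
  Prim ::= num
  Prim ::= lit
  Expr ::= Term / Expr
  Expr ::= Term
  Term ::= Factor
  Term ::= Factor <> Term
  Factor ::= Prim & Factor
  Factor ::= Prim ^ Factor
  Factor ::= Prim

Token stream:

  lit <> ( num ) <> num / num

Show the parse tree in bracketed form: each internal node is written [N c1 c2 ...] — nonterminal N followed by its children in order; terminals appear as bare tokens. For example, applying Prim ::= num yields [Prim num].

[Expr [Term [Factor [Prim lit]] <> [Term [Factor [Prim ( [Expr [Term [Factor [Prim num]]]] )]] <> [Term [Factor [Prim num]]]]] / [Expr [Term [Factor [Prim num]]]]]

Expr
Term / Expr
Factor <> Term / Expr
Prim <> Term / Expr
lit <> Term / Expr
lit <> Factor <> Term / Expr
lit <> Prim <> Term / Expr
lit <> ( Expr ) <> Term / Expr
lit <> ( Term ) <> Term / Expr
lit <> ( Factor ) <> Term / Expr
lit <> ( Prim ) <> Term / Expr
lit <> ( num ) <> Term / Expr
lit <> ( num ) <> Factor / Expr
lit <> ( num ) <> Prim / Expr
lit <> ( num ) <> num / Expr
lit <> ( num ) <> num / Term
lit <> ( num ) <> num / Factor
lit <> ( num ) <> num / Prim
lit <> ( num ) <> num / num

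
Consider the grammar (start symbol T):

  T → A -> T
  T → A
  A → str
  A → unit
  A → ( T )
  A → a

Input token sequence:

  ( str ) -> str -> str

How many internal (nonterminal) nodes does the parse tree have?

[T [A ( [T [A str]] )] -> [T [A str] -> [T [A str]]]]

8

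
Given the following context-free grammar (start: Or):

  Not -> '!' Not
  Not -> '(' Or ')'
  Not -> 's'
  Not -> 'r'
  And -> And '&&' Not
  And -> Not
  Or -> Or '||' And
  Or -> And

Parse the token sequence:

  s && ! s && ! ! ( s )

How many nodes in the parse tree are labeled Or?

[Or [And [And [And [Not s]] && [Not ! [Not s]]] && [Not ! [Not ! [Not ( [Or [And [Not s]]] )]]]]]

2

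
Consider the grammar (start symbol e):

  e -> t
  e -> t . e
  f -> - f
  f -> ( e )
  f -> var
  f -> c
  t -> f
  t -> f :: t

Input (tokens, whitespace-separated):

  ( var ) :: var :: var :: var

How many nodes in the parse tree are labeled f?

[e [t [f ( [e [t [f var]]] )] :: [t [f var] :: [t [f var] :: [t [f var]]]]]]

5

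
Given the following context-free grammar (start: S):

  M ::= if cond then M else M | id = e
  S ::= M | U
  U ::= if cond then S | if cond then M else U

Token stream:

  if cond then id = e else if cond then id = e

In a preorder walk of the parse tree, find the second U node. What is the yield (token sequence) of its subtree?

[S [U if cond then [M id = e] else [U if cond then [S [M id = e]]]]]

if cond then id = e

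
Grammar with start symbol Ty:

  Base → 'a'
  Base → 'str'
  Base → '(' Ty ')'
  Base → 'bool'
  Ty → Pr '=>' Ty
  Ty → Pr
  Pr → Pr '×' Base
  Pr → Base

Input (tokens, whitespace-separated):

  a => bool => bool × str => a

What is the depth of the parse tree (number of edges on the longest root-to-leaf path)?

6

[Ty [Pr [Base a]] => [Ty [Pr [Base bool]] => [Ty [Pr [Pr [Base bool]] × [Base str]] => [Ty [Pr [Base a]]]]]]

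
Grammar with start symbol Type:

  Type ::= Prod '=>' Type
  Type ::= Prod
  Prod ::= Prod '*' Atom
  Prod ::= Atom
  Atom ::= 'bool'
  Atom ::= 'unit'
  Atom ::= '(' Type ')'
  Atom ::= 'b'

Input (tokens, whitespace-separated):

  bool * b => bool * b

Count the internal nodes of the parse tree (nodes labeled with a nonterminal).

10

[Type [Prod [Prod [Atom bool]] * [Atom b]] => [Type [Prod [Prod [Atom bool]] * [Atom b]]]]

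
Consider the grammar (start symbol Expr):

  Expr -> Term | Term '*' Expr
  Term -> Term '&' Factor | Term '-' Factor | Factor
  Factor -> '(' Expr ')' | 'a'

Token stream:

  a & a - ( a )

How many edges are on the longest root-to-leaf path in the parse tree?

6

[Expr [Term [Term [Term [Factor a]] & [Factor a]] - [Factor ( [Expr [Term [Factor a]]] )]]]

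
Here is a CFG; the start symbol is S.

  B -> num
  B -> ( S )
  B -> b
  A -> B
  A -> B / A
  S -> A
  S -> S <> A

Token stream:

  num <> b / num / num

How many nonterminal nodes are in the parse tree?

10

[S [S [A [B num]]] <> [A [B b] / [A [B num] / [A [B num]]]]]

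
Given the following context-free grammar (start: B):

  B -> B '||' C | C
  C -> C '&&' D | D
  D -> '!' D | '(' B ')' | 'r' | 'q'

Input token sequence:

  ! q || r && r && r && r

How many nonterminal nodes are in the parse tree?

[B [B [C [D ! [D q]]]] || [C [C [C [C [D r]] && [D r]] && [D r]] && [D r]]]

13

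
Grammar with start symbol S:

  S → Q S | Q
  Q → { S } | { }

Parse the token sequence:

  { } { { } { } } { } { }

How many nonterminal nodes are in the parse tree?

12

[S [Q { }] [S [Q { [S [Q { }] [S [Q { }]]] }] [S [Q { }] [S [Q { }]]]]]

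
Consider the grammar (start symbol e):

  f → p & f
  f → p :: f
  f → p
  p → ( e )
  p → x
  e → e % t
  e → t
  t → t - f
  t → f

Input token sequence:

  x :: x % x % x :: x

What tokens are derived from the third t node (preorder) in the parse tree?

[e [e [e [t [f [p x] :: [f [p x]]]]] % [t [f [p x]]]] % [t [f [p x] :: [f [p x]]]]]

x :: x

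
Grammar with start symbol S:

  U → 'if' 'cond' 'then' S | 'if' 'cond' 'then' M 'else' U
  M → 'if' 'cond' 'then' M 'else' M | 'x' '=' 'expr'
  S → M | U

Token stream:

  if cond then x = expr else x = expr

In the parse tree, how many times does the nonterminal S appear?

1

[S [M if cond then [M x = expr] else [M x = expr]]]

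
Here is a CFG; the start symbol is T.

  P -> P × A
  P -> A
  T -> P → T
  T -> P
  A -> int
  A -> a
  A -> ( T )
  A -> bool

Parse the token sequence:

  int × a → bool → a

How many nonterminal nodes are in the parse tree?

11

[T [P [P [A int]] × [A a]] → [T [P [A bool]] → [T [P [A a]]]]]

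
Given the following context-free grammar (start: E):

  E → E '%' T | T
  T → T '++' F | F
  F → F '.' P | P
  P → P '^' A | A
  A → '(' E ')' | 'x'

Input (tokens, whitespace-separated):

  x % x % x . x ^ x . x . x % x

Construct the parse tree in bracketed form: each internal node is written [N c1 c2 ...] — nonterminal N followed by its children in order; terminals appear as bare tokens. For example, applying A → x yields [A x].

[E [E [E [E [T [F [P [A x]]]]] % [T [F [P [A x]]]]] % [T [F [F [F [F [P [A x]]] . [P [P [A x]] ^ [A x]]] . [P [A x]]] . [P [A x]]]]] % [T [F [P [A x]]]]]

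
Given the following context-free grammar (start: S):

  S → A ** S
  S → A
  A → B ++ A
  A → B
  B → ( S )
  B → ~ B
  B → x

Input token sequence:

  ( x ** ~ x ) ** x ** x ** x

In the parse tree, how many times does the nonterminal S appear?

6

[S [A [B ( [S [A [B x]] ** [S [A [B ~ [B x]]]]] )]] ** [S [A [B x]] ** [S [A [B x]] ** [S [A [B x]]]]]]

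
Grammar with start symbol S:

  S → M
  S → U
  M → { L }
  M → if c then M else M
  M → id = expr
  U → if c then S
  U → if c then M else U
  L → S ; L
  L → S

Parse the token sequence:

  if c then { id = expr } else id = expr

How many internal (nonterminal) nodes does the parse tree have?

7

[S [M if c then [M { [L [S [M id = expr]]] }] else [M id = expr]]]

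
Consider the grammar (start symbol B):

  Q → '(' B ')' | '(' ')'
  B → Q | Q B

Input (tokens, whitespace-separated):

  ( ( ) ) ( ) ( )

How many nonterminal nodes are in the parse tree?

[B [Q ( [B [Q ( )]] )] [B [Q ( )] [B [Q ( )]]]]

8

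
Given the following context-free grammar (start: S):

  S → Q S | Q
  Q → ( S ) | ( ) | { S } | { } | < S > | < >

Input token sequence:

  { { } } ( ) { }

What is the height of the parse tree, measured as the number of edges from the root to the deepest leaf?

4

[S [Q { [S [Q { }]] }] [S [Q ( )] [S [Q { }]]]]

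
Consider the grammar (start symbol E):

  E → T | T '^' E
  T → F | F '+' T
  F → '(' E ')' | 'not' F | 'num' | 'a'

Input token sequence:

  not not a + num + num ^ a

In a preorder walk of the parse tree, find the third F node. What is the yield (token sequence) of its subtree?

[E [T [F not [F not [F a]]] + [T [F num] + [T [F num]]]] ^ [E [T [F a]]]]

a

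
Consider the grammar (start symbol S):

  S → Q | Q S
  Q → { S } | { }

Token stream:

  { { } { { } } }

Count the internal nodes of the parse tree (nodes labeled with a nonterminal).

8

[S [Q { [S [Q { }] [S [Q { [S [Q { }]] }]]] }]]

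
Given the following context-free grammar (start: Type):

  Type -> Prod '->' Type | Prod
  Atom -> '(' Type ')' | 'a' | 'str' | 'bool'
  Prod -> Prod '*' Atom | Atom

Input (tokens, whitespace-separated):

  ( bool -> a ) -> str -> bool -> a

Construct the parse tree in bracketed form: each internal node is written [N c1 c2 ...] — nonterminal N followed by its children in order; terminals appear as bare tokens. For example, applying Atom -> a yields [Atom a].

Type
Prod -> Type
Atom -> Type
( Type ) -> Type
( Prod -> Type ) -> Type
( Atom -> Type ) -> Type
( bool -> Type ) -> Type
( bool -> Prod ) -> Type
( bool -> Atom ) -> Type
( bool -> a ) -> Type
( bool -> a ) -> Prod -> Type
( bool -> a ) -> Atom -> Type
( bool -> a ) -> str -> Type
( bool -> a ) -> str -> Prod -> Type
( bool -> a ) -> str -> Atom -> Type
( bool -> a ) -> str -> bool -> Type
( bool -> a ) -> str -> bool -> Prod
( bool -> a ) -> str -> bool -> Atom
( bool -> a ) -> str -> bool -> a

[Type [Prod [Atom ( [Type [Prod [Atom bool]] -> [Type [Prod [Atom a]]]] )]] -> [Type [Prod [Atom str]] -> [Type [Prod [Atom bool]] -> [Type [Prod [Atom a]]]]]]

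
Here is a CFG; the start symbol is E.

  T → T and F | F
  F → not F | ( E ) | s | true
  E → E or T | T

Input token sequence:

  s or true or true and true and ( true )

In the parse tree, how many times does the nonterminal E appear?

4

[E [E [E [T [F s]]] or [T [F true]]] or [T [T [T [F true]] and [F true]] and [F ( [E [T [F true]]] )]]]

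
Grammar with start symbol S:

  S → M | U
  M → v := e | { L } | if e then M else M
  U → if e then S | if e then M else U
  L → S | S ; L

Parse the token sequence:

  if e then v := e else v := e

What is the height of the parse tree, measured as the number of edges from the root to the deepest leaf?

3

[S [M if e then [M v := e] else [M v := e]]]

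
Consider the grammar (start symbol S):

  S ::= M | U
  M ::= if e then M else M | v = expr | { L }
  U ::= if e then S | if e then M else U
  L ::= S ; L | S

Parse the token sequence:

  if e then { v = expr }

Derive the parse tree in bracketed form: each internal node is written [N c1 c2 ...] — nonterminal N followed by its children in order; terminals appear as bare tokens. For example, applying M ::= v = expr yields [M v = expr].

S
U
if e then S
if e then M
if e then { L }
if e then { S }
if e then { M }
if e then { v = expr }

[S [U if e then [S [M { [L [S [M v = expr]]] }]]]]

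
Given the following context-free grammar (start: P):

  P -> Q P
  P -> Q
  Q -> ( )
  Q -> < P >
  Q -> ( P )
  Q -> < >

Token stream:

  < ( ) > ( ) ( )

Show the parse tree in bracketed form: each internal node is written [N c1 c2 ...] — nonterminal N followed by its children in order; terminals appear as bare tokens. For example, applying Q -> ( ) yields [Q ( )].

[P [Q < [P [Q ( )]] >] [P [Q ( )] [P [Q ( )]]]]

P
Q P
< P > P
< Q > P
< ( ) > P
< ( ) > Q P
< ( ) > ( ) P
< ( ) > ( ) Q
< ( ) > ( ) ( )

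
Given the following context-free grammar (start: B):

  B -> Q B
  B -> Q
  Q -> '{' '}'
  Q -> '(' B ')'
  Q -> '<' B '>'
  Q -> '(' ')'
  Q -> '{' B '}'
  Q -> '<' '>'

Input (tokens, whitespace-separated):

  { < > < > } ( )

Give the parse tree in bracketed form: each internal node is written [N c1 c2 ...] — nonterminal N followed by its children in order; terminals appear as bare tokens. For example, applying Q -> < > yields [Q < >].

[B [Q { [B [Q < >] [B [Q < >]]] }] [B [Q ( )]]]

B
Q B
{ B } B
{ Q B } B
{ < > B } B
{ < > Q } B
{ < > < > } B
{ < > < > } Q
{ < > < > } ( )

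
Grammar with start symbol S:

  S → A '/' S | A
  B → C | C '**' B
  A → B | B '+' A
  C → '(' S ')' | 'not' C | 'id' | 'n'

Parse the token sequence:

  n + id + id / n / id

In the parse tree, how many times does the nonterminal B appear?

5

[S [A [B [C n]] + [A [B [C id]] + [A [B [C id]]]]] / [S [A [B [C n]]] / [S [A [B [C id]]]]]]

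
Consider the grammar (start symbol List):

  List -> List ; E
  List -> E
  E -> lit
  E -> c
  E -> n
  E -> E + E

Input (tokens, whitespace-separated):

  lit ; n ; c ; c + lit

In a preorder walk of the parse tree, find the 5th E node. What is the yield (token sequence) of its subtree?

c

[List [List [List [List [E lit]] ; [E n]] ; [E c]] ; [E [E c] + [E lit]]]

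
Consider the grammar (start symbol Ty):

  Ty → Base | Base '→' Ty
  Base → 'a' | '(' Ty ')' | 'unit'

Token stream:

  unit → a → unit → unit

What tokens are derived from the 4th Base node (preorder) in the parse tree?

unit

[Ty [Base unit] → [Ty [Base a] → [Ty [Base unit] → [Ty [Base unit]]]]]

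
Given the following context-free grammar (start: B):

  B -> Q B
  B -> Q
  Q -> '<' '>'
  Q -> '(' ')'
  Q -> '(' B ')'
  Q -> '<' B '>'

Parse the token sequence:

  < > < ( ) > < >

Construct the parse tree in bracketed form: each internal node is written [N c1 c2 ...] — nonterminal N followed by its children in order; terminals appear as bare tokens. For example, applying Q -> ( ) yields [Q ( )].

B
Q B
< > B
< > Q B
< > < B > B
< > < Q > B
< > < ( ) > B
< > < ( ) > Q
< > < ( ) > < >

[B [Q < >] [B [Q < [B [Q ( )]] >] [B [Q < >]]]]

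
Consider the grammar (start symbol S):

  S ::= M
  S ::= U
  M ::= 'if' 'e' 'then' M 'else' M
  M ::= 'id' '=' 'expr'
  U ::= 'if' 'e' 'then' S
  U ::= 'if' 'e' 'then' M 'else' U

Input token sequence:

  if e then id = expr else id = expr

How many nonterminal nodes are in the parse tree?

[S [M if e then [M id = expr] else [M id = expr]]]

4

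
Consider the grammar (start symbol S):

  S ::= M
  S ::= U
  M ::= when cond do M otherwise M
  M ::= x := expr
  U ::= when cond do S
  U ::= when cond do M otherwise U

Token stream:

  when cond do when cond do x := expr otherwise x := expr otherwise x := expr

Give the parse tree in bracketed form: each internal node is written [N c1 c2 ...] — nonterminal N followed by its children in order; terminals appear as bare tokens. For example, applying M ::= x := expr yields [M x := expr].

S
M
when cond do M otherwise M
when cond do when cond do M otherwise M otherwise M
when cond do when cond do x := expr otherwise M otherwise M
when cond do when cond do x := expr otherwise x := expr otherwise M
when cond do when cond do x := expr otherwise x := expr otherwise x := expr

[S [M when cond do [M when cond do [M x := expr] otherwise [M x := expr]] otherwise [M x := expr]]]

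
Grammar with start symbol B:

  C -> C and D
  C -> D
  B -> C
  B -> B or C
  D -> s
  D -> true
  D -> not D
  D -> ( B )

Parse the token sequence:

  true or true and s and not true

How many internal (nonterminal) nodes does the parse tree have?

[B [B [C [D true]]] or [C [C [C [D true]] and [D s]] and [D not [D true]]]]

11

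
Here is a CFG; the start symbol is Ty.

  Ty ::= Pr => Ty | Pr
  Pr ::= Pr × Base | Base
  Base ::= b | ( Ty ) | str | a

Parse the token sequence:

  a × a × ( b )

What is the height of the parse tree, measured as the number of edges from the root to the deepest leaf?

[Ty [Pr [Pr [Pr [Base a]] × [Base a]] × [Base ( [Ty [Pr [Base b]]] )]]]

6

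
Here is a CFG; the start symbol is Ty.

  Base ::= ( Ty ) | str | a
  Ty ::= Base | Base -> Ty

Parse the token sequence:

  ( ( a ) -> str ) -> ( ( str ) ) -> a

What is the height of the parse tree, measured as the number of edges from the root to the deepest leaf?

[Ty [Base ( [Ty [Base ( [Ty [Base a]] )] -> [Ty [Base str]]] )] -> [Ty [Base ( [Ty [Base ( [Ty [Base str]] )]] )] -> [Ty [Base a]]]]

7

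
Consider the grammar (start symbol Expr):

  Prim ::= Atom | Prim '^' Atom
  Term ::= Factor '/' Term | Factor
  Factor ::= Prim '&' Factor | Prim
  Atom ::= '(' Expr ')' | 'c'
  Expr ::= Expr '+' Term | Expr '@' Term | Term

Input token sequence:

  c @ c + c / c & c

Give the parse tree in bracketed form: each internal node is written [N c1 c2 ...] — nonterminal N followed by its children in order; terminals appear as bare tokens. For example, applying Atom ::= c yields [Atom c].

[Expr [Expr [Expr [Term [Factor [Prim [Atom c]]]]] @ [Term [Factor [Prim [Atom c]]]]] + [Term [Factor [Prim [Atom c]]] / [Term [Factor [Prim [Atom c]] & [Factor [Prim [Atom c]]]]]]]

Expr
Expr + Term
Expr @ Term + Term
Term @ Term + Term
Factor @ Term + Term
Prim @ Term + Term
Atom @ Term + Term
c @ Term + Term
c @ Factor + Term
c @ Prim + Term
c @ Atom + Term
c @ c + Term
c @ c + Factor / Term
c @ c + Prim / Term
c @ c + Atom / Term
c @ c + c / Term
c @ c + c / Factor
c @ c + c / Prim & Factor
c @ c + c / Atom & Factor
c @ c + c / c & Factor
c @ c + c / c & Prim
c @ c + c / c & Atom
c @ c + c / c & c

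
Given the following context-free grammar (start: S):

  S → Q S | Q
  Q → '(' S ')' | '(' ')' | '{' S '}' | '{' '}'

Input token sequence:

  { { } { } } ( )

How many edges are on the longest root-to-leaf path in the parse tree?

[S [Q { [S [Q { }] [S [Q { }]]] }] [S [Q ( )]]]

5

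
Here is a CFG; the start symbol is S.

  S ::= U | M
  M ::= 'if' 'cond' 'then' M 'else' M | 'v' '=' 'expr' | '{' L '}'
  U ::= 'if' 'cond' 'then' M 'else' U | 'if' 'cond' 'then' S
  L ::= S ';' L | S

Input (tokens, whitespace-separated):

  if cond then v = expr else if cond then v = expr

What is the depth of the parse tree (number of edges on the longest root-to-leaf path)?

[S [U if cond then [M v = expr] else [U if cond then [S [M v = expr]]]]]

5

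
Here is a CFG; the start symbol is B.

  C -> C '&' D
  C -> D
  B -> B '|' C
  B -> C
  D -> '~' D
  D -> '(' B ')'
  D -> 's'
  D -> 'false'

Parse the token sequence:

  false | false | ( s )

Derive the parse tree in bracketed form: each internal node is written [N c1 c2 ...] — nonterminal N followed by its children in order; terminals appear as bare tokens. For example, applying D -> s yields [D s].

[B [B [B [C [D false]]] | [C [D false]]] | [C [D ( [B [C [D s]]] )]]]

B
B | C
B | C | C
C | C | C
D | C | C
false | C | C
false | D | C
false | false | C
false | false | D
false | false | ( B )
false | false | ( C )
false | false | ( D )
false | false | ( s )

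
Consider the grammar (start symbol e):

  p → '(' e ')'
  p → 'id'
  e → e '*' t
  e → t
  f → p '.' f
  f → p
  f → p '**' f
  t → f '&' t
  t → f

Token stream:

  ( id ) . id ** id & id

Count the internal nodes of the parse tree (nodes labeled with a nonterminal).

15

[e [t [f [p ( [e [t [f [p id]]]] )] . [f [p id] ** [f [p id]]]] & [t [f [p id]]]]]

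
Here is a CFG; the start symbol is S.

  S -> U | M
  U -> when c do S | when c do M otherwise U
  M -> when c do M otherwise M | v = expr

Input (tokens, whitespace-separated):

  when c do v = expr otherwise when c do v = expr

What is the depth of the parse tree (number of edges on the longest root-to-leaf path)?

[S [U when c do [M v = expr] otherwise [U when c do [S [M v = expr]]]]]

5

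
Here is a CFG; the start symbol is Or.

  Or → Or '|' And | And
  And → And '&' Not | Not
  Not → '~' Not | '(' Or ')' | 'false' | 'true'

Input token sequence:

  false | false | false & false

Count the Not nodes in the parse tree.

4

[Or [Or [Or [And [Not false]]] | [And [Not false]]] | [And [And [Not false]] & [Not false]]]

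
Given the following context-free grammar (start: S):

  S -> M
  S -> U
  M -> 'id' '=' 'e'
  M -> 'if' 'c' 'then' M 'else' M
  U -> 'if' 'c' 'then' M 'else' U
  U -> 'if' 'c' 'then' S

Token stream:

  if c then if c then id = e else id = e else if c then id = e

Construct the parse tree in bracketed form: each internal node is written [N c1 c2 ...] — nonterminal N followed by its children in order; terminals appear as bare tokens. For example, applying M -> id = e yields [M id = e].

S
U
if c then M else U
if c then if c then M else M else U
if c then if c then id = e else M else U
if c then if c then id = e else id = e else U
if c then if c then id = e else id = e else if c then S
if c then if c then id = e else id = e else if c then M
if c then if c then id = e else id = e else if c then id = e

[S [U if c then [M if c then [M id = e] else [M id = e]] else [U if c then [S [M id = e]]]]]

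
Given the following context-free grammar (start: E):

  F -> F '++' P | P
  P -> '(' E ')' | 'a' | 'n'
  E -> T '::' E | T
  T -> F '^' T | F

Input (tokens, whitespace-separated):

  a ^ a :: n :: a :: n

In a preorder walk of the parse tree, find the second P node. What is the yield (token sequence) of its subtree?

[E [T [F [P a]] ^ [T [F [P a]]]] :: [E [T [F [P n]]] :: [E [T [F [P a]]] :: [E [T [F [P n]]]]]]]

a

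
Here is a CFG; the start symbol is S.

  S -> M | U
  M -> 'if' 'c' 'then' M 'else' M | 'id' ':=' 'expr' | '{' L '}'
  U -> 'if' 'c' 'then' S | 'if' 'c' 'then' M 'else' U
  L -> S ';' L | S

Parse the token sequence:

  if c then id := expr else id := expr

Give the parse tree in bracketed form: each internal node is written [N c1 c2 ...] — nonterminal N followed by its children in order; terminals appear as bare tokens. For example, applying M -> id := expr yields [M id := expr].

S
M
if c then M else M
if c then id := expr else M
if c then id := expr else id := expr

[S [M if c then [M id := expr] else [M id := expr]]]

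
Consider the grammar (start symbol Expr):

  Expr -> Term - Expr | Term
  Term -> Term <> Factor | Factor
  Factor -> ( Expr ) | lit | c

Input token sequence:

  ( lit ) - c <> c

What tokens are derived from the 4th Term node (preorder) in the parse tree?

[Expr [Term [Factor ( [Expr [Term [Factor lit]]] )]] - [Expr [Term [Term [Factor c]] <> [Factor c]]]]

c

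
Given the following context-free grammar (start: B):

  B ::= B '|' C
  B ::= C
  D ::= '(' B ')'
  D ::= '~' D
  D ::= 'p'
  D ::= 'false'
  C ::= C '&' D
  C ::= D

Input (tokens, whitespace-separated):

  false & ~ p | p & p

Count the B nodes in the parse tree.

[B [B [C [C [D false]] & [D ~ [D p]]]] | [C [C [D p]] & [D p]]]

2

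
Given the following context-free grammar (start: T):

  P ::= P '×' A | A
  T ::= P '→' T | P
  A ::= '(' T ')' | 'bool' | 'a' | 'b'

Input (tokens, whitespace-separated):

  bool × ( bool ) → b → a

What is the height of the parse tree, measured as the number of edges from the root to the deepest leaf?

[T [P [P [A bool]] × [A ( [T [P [A bool]]] )]] → [T [P [A b]] → [T [P [A a]]]]]

6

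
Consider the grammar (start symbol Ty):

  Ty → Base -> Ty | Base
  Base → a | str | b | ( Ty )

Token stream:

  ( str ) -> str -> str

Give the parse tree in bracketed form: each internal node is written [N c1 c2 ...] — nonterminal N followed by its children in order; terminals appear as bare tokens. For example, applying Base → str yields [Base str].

Ty
Base -> Ty
( Ty ) -> Ty
( Base ) -> Ty
( str ) -> Ty
( str ) -> Base -> Ty
( str ) -> str -> Ty
( str ) -> str -> Base
( str ) -> str -> str

[Ty [Base ( [Ty [Base str]] )] -> [Ty [Base str] -> [Ty [Base str]]]]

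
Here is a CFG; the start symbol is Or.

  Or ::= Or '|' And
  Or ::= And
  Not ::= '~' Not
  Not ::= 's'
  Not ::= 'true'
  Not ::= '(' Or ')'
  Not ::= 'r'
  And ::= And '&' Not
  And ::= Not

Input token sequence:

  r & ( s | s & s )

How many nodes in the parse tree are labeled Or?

[Or [And [And [Not r]] & [Not ( [Or [Or [And [Not s]]] | [And [And [Not s]] & [Not s]]] )]]]

3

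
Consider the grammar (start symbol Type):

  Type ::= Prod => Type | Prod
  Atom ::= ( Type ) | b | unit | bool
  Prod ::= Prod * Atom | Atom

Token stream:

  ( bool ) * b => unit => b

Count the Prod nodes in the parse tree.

5

[Type [Prod [Prod [Atom ( [Type [Prod [Atom bool]]] )]] * [Atom b]] => [Type [Prod [Atom unit]] => [Type [Prod [Atom b]]]]]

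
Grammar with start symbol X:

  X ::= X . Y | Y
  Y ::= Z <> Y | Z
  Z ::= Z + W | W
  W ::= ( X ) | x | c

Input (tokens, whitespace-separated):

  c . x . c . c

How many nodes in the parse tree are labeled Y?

[X [X [X [X [Y [Z [W c]]]] . [Y [Z [W x]]]] . [Y [Z [W c]]]] . [Y [Z [W c]]]]

4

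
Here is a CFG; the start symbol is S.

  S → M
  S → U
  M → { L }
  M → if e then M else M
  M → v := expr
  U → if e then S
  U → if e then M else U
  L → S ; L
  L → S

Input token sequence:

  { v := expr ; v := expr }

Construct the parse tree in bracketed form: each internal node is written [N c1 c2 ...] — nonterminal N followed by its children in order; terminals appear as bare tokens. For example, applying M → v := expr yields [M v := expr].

S
M
{ L }
{ S ; L }
{ M ; L }
{ v := expr ; L }
{ v := expr ; S }
{ v := expr ; M }
{ v := expr ; v := expr }

[S [M { [L [S [M v := expr]] ; [L [S [M v := expr]]]] }]]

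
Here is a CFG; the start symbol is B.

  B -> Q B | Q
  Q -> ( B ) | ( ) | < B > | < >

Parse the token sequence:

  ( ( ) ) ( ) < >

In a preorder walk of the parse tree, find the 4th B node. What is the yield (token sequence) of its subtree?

< >

[B [Q ( [B [Q ( )]] )] [B [Q ( )] [B [Q < >]]]]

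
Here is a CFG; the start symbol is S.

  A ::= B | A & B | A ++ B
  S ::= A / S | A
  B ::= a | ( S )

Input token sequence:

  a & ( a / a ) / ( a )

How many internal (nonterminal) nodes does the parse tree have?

[S [A [A [B a]] & [B ( [S [A [B a]] / [S [A [B a]]]] )]] / [S [A [B ( [S [A [B a]]] )]]]]

17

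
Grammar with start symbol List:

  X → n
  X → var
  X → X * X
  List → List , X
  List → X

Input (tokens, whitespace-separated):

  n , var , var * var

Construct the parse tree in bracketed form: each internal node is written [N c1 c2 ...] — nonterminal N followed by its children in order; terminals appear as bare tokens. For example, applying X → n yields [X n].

List
List , X
List , X , X
X , X , X
n , X , X
n , var , X
n , var , X * X
n , var , var * X
n , var , var * var

[List [List [List [X n]] , [X var]] , [X [X var] * [X var]]]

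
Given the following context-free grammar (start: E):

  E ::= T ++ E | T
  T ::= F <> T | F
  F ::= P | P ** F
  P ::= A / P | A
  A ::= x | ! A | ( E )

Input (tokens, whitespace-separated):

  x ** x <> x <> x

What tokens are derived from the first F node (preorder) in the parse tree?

[E [T [F [P [A x]] ** [F [P [A x]]]] <> [T [F [P [A x]]] <> [T [F [P [A x]]]]]]]

x ** x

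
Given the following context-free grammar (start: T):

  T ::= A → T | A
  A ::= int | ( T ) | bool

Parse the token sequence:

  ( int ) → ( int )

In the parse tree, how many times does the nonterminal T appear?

[T [A ( [T [A int]] )] → [T [A ( [T [A int]] )]]]

4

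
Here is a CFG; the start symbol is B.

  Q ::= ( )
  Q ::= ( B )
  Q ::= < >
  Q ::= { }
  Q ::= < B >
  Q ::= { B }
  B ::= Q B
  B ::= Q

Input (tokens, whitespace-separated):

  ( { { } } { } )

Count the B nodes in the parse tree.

4

[B [Q ( [B [Q { [B [Q { }]] }] [B [Q { }]]] )]]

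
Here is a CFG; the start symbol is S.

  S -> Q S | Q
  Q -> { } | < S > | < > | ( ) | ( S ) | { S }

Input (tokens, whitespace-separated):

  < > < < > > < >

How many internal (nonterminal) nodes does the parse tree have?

[S [Q < >] [S [Q < [S [Q < >]] >] [S [Q < >]]]]

8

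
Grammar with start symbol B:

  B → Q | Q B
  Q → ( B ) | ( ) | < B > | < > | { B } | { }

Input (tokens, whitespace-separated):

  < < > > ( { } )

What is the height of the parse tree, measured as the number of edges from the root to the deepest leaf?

[B [Q < [B [Q < >]] >] [B [Q ( [B [Q { }]] )]]]

5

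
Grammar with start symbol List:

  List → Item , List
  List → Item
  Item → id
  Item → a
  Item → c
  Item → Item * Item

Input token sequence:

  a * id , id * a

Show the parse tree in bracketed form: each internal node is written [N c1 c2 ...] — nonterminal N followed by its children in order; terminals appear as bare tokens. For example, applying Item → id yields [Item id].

[List [Item [Item a] * [Item id]] , [List [Item [Item id] * [Item a]]]]

List
Item , List
Item * Item , List
a * Item , List
a * id , List
a * id , Item
a * id , Item * Item
a * id , id * Item
a * id , id * a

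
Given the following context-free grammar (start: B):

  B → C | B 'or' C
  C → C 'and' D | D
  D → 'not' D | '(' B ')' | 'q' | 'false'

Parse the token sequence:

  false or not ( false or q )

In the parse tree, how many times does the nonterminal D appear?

[B [B [C [D false]]] or [C [D not [D ( [B [B [C [D false]]] or [C [D q]]] )]]]]

5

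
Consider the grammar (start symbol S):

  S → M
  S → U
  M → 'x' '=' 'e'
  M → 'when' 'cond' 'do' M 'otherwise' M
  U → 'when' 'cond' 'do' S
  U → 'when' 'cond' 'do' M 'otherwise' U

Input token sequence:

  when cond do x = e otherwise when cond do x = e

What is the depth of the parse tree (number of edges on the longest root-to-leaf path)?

5

[S [U when cond do [M x = e] otherwise [U when cond do [S [M x = e]]]]]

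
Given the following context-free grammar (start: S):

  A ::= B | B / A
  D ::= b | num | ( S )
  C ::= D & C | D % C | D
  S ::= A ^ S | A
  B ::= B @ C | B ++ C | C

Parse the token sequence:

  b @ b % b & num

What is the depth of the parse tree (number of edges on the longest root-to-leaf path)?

[S [A [B [B [C [D b]]] @ [C [D b] % [C [D b] & [C [D num]]]]]]]

7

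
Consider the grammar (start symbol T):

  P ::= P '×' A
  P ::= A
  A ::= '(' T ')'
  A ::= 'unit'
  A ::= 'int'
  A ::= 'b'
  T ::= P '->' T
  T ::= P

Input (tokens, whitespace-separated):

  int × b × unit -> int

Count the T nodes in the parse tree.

[T [P [P [P [A int]] × [A b]] × [A unit]] -> [T [P [A int]]]]

2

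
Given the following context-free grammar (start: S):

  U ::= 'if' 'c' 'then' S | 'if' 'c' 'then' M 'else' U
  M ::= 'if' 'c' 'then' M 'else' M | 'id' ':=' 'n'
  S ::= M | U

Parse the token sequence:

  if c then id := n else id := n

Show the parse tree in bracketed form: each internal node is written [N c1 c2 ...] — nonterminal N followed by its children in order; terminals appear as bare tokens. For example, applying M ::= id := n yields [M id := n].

[S [M if c then [M id := n] else [M id := n]]]

S
M
if c then M else M
if c then id := n else M
if c then id := n else id := n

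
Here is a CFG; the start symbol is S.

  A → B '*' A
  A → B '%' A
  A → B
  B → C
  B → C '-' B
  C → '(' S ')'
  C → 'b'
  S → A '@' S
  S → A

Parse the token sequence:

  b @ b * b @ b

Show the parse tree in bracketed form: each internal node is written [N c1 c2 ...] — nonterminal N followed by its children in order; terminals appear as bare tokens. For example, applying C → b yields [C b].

S
A @ S
B @ S
C @ S
b @ S
b @ A @ S
b @ B * A @ S
b @ C * A @ S
b @ b * A @ S
b @ b * B @ S
b @ b * C @ S
b @ b * b @ S
b @ b * b @ A
b @ b * b @ B
b @ b * b @ C
b @ b * b @ b

[S [A [B [C b]]] @ [S [A [B [C b]] * [A [B [C b]]]] @ [S [A [B [C b]]]]]]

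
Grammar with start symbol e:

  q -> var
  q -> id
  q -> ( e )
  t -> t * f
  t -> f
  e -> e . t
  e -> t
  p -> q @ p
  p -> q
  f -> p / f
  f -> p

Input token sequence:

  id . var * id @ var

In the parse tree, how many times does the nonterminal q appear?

[e [e [t [f [p [q id]]]]] . [t [t [f [p [q var]]]] * [f [p [q id] @ [p [q var]]]]]]

4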